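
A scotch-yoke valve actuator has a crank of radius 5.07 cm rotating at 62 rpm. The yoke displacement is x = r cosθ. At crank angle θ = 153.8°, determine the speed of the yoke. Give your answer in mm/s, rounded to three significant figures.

ω = 6.493 rad/s (from 62 rpm).
x = r cosθ ⇒ ẋ = −rω sinθ.
|v| = rω|sinθ| = 0.0507·6.493·|sin 153.8°| = 0.14533 m/s = 145.33 mm/s.

145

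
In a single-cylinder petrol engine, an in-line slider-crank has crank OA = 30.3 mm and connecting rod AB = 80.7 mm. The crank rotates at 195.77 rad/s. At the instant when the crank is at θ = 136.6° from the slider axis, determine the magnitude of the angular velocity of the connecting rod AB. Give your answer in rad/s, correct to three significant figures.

ω = 195.8 rad/s
The rod makes angle φ with the slider axis where L sinφ = r sinθ; differentiating, L cosφ·φ̇ = r ω cosθ.
L cosφ = √(L² − r² sin²θ) = 0.077968 m.
|ω_rod| = r ω |cosθ| / √(L² − r² sin²θ) = 0.0303·195.8·0.72657/0.077968 = 55.278 rad/s.

55.3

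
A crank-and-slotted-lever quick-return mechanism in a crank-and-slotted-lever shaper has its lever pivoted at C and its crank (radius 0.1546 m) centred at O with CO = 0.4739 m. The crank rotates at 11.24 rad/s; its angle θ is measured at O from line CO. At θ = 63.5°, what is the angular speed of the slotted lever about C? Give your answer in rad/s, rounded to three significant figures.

ω = 11.24 rad/s
Crank pin A relative to C: A = (d + r cosθ, r sinθ); lever angle φ = atan2(r sinθ, d + r cosθ).
Differentiating tanφ: φ̇ = rω(d cosθ + r)/(d² + r² + 2dr cosθ).
d² + r² + 2dr cosθ = |CA|² = 0.313864 m²;  d cosθ + r = +0.36605 m.
|ω_lever| = |0.1546·11.24·+0.36605| / 0.313864 = 2.0267 rad/s.

2.03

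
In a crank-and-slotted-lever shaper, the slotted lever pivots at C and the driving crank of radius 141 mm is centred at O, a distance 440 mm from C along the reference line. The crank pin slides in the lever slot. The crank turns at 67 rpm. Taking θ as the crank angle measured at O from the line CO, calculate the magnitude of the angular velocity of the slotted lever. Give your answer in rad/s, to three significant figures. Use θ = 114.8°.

ω = 7.016 rad/s (from 67 rpm).
Crank pin A relative to C: A = (d + r cosθ, r sinθ); lever angle φ = atan2(r sinθ, d + r cosθ).
Differentiating tanφ: φ̇ = rω(d cosθ + r)/(d² + r² + 2dr cosθ).
d² + r² + 2dr cosθ = |CA|² = 0.161435 m²;  d cosθ + r = -0.043559 m.
|ω_lever| = |0.141·7.016·-0.043559| / 0.161435 = 0.26693 rad/s.

0.267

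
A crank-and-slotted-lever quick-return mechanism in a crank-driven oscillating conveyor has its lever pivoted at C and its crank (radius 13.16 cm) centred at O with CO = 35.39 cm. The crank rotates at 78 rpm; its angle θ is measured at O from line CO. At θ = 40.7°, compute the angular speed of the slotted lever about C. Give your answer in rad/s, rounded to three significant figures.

2.02

ω = 8.168 rad/s (from 78 rpm).
Crank pin A relative to C: A = (d + r cosθ, r sinθ); lever angle φ = atan2(r sinθ, d + r cosθ).
Differentiating tanφ: φ̇ = rω(d cosθ + r)/(d² + r² + 2dr cosθ).
d² + r² + 2dr cosθ = |CA|² = 0.213181 m²;  d cosθ + r = +0.3999 m.
|ω_lever| = |0.1316·8.168·+0.3999| / 0.213181 = 2.0164 rad/s.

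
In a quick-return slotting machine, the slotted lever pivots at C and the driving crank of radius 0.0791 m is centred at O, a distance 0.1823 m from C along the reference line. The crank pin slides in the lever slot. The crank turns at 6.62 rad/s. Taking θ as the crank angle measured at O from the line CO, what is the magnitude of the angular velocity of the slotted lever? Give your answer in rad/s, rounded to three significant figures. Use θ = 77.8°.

ω = 6.62 rad/s
Crank pin A relative to C: A = (d + r cosθ, r sinθ); lever angle φ = atan2(r sinθ, d + r cosθ).
Differentiating tanφ: φ̇ = rω(d cosθ + r)/(d² + r² + 2dr cosθ).
d² + r² + 2dr cosθ = |CA|² = 0.0455847 m²;  d cosθ + r = +0.11762 m.
|ω_lever| = |0.0791·6.62·+0.11762| / 0.0455847 = 1.3512 rad/s.

1.35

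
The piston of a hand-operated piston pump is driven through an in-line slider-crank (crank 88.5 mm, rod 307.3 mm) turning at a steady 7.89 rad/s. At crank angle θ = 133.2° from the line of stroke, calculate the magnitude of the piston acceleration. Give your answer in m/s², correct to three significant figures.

3.84

ω = 7.89 rad/s
x(θ) = r cosθ + √(L² − r² sin²θ); with ω constant, a = ω²·d²x/dθ².
d²x/dθ² = −r cosθ − r²(cos2θ)/√u − r⁴ sin²2θ/(4u^{3/2}),  u = L² − r² sin²θ = 0.0902713 m².
Substituting r = 0.0885 m, L = 0.3073 m, θ = 133.2°: d²x/dθ² = +0.061656 m.
a = ω²·d²x/dθ² = (7.89)²·(+0.061656) = +3.8382 m/s²;  |a| = 3.8382 m/s².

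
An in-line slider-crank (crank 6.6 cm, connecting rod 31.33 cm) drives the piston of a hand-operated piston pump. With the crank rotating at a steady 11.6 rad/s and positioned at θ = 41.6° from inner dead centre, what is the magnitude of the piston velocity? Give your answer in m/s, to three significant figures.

0.589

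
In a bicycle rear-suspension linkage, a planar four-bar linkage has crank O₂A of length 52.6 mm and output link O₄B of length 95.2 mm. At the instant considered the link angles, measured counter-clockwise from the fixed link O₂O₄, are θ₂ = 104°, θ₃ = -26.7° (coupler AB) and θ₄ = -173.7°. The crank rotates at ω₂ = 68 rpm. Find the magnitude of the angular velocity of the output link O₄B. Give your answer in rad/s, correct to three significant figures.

ω₂ = 7.121 rad/s (from 68 rpm).
Differentiating the loop-closure r₂e^{iθ₂}+r₃e^{iθ₃}=r₁+r₄e^{iθ₄} gives r₂ω₂e^{iθ₂}+r₃ω₃e^{iθ₃}=r₄ω₄e^{iθ₄}.
Eliminating the other unknown: ω₄ = r₂ω₂ sin(θ₂−θ₃) / [r₄ sin(θ₄−θ₃)].
Numerator sine = +0.75813; denominator sine = -0.54464.
Result = 0.0526·7.121·(+0.75813) / (0.0952·(-0.54464)) = -5.4768 rad/s; magnitude 5.4768 rad/s.

5.48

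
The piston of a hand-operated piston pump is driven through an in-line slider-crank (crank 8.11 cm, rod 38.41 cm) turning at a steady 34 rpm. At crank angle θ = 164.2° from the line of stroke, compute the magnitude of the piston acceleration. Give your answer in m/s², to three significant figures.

0.803

ω = 2π·34/60 = 3.56 rad/s
x(θ) = r cosθ + √(L² − r² sin²θ); with ω constant, a = ω²·d²x/dθ².
d²x/dθ² = −r cosθ − r²(cos2θ)/√u − r⁴ sin²2θ/(4u^{3/2}),  u = L² − r² sin²θ = 0.147045 m².
Substituting r = 0.0811 m, L = 0.3841 m, θ = 164.2°: d²x/dθ² = +0.063374 m.
a = ω²·d²x/dθ² = (3.56)²·(+0.063374) = +0.80339 m/s²;  |a| = 0.80339 m/s².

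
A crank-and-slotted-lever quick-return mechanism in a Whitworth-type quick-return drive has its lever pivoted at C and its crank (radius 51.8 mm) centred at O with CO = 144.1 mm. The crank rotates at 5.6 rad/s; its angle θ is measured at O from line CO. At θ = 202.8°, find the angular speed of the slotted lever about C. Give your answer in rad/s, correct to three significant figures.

ω = 5.6 rad/s
Crank pin A relative to C: A = (d + r cosθ, r sinθ); lever angle φ = atan2(r sinθ, d + r cosθ).
Differentiating tanφ: φ̇ = rω(d cosθ + r)/(d² + r² + 2dr cosθ).
d² + r² + 2dr cosθ = |CA|² = 0.00968578 m²;  d cosθ + r = -0.08104 m.
|ω_lever| = |0.0518·5.6·-0.08104| / 0.00968578 = 2.4271 rad/s.

2.43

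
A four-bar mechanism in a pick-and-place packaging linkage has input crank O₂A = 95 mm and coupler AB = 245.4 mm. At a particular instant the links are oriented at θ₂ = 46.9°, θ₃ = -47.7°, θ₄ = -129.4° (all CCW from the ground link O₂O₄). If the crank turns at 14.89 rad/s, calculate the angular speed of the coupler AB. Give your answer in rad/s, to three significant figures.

0.376

ω₂ = 14.89 rad/s
Differentiating the loop-closure r₂e^{iθ₂}+r₃e^{iθ₃}=r₁+r₄e^{iθ₄} gives r₂ω₂e^{iθ₂}+r₃ω₃e^{iθ₃}=r₄ω₄e^{iθ₄}.
Eliminating the other unknown: ω₃ = r₂ω₂ sin(θ₄−θ₂) / [r₃ sin(θ₃−θ₄)].
Numerator sine = -0.06453; denominator sine = +0.98953.
Result = 0.095·14.89·(-0.06453) / (0.2454·(+0.98953)) = -0.37592 rad/s; magnitude 0.37592 rad/s.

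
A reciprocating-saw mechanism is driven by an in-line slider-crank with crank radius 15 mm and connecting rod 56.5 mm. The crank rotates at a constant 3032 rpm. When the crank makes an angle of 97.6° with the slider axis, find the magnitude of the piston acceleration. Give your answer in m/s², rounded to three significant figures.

ω = 2π·3032/60 = 317.5 rad/s
x(θ) = r cosθ + √(L² − r² sin²θ); with ω constant, a = ω²·d²x/dθ².
d²x/dθ² = −r cosθ − r²(cos2θ)/√u − r⁴ sin²2θ/(4u^{3/2}),  u = L² − r² sin²θ = 0.00297119 m².
Substituting r = 0.015 m, L = 0.0565 m, θ = 97.6°: d²x/dθ² = +0.0059619 m.
a = ω²·d²x/dθ² = (317.5)²·(+0.0059619) = +601.03 m/s²;  |a| = 601.03 m/s².

601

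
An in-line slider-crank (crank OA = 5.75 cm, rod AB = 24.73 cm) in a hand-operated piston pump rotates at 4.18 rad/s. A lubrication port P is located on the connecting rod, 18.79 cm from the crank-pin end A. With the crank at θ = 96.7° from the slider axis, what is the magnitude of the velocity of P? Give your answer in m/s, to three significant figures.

ω = 4.18 rad/s.  Crank-pin speed |V_A| = rω = 0.24035 m/s, perpendicular to OA.
Rod angle: sinφ = −(r/L) sinθ ⇒ φ = -13.351°; ω_rod = −rω cosθ/√(L²−r²sin²θ) = +0.11654 rad/s.
V_P = V_A + ω_rod × AP, with AP = 0.1879 m along the rod.
Components: V_Px = −rω sinθ − a·ω_rod·sinφ = -0.23365 m/s;  V_Py = rω cosθ + a·ω_rod·cosφ = -0.0067355 m/s.
|V_P| = √(V_Px² + V_Py²) = 0.23375 m/s.

0.234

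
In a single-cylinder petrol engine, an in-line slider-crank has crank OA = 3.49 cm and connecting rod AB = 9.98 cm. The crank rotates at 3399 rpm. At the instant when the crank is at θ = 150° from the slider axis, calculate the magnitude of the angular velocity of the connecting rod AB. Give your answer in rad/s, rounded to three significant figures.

ω = 355.9 rad/s (converted from 3399 rpm).
The rod makes angle φ with the slider axis where L sinφ = r sinθ; differentiating, L cosφ·φ̇ = r ω cosθ.
L cosφ = √(L² − r² sin²θ) = 0.098263 m.
|ω_rod| = r ω |cosθ| / √(L² − r² sin²θ) = 0.0349·355.9·0.86603/0.098263 = 109.48 rad/s.

109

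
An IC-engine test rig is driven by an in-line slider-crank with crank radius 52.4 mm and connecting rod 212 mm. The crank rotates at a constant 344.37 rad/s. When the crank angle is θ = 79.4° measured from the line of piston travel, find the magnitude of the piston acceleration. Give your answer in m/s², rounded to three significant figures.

ω = 344.4 rad/s
x(θ) = r cosθ + √(L² − r² sin²θ); with ω constant, a = ω²·d²x/dθ².
d²x/dθ² = −r cosθ − r²(cos2θ)/√u − r⁴ sin²2θ/(4u^{3/2}),  u = L² − r² sin²θ = 0.0422912 m².
Substituting r = 0.0524 m, L = 0.212 m, θ = 79.4°: d²x/dθ² = +0.0027808 m.
a = ω²·d²x/dθ² = (344.4)²·(+0.0027808) = +329.77 m/s²;  |a| = 329.77 m/s².

330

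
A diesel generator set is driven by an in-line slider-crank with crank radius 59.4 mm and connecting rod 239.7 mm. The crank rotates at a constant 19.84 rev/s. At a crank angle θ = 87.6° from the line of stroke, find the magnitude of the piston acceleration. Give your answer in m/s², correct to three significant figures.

197

ω = 2π·19.8 = 124.7 rad/s
x(θ) = r cosθ + √(L² − r² sin²θ); with ω constant, a = ω²·d²x/dθ².
d²x/dθ² = −r cosθ − r²(cos2θ)/√u − r⁴ sin²2θ/(4u^{3/2}),  u = L² − r² sin²θ = 0.0539339 m².
Substituting r = 0.0594 m, L = 0.2397 m, θ = 87.6°: d²x/dθ² = +0.012651 m.
a = ω²·d²x/dθ² = (124.7)²·(+0.012651) = +196.59 m/s²;  |a| = 196.59 m/s².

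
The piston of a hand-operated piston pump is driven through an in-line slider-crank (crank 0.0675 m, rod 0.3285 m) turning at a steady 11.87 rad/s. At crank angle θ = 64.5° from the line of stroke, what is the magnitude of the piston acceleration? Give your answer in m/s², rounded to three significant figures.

ω = 11.87 rad/s
x(θ) = r cosθ + √(L² − r² sin²θ); with ω constant, a = ω²·d²x/dθ².
d²x/dθ² = −r cosθ − r²(cos2θ)/√u − r⁴ sin²2θ/(4u^{3/2}),  u = L² − r² sin²θ = 0.1042 m².
Substituting r = 0.0675 m, L = 0.3285 m, θ = 64.5°: d²x/dθ² = -0.02027 m.
a = ω²·d²x/dθ² = (11.87)²·(-0.02027) = -2.856 m/s²;  |a| = 2.856 m/s².

2.86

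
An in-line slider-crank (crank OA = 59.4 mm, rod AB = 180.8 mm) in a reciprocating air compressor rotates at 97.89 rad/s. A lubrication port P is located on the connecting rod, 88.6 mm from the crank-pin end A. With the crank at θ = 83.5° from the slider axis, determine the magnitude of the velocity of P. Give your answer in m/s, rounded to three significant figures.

ω = 97.89 rad/s.  Crank-pin speed |V_A| = rω = 5.8147 m/s, perpendicular to OA.
Rod angle: sinφ = −(r/L) sinθ ⇒ φ = -19.052°; ω_rod = −rω cosθ/√(L²−r²sin²θ) = -3.8517 rad/s.
V_P = V_A + ω_rod × AP, with AP = 0.0886 m along the rod.
Components: V_Px = −rω sinθ − a·ω_rod·sinφ = -5.8887 m/s;  V_Py = rω cosθ + a·ω_rod·cosφ = +0.33567 m/s.
|V_P| = √(V_Px² + V_Py²) = 5.8982 m/s.

5.90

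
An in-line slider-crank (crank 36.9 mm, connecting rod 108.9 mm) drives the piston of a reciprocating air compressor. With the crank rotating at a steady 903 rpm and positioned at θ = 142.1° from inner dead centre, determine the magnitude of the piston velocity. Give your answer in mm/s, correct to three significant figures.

1560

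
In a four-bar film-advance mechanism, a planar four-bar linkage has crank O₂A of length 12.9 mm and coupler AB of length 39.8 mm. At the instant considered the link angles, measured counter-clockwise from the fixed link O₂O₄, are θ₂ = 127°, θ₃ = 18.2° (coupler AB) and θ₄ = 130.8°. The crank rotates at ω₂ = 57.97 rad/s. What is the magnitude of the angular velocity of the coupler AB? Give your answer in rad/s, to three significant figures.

ω₂ = 57.97 rad/s
Differentiating the loop-closure r₂e^{iθ₂}+r₃e^{iθ₃}=r₁+r₄e^{iθ₄} gives r₂ω₂e^{iθ₂}+r₃ω₃e^{iθ₃}=r₄ω₄e^{iθ₄}.
Eliminating the other unknown: ω₃ = r₂ω₂ sin(θ₄−θ₂) / [r₃ sin(θ₃−θ₄)].
Numerator sine = +0.06627; denominator sine = -0.92321.
Result = 0.0129·57.97·(+0.06627) / (0.0398·(-0.92321)) = -1.3488 rad/s; magnitude 1.3488 rad/s.

1.35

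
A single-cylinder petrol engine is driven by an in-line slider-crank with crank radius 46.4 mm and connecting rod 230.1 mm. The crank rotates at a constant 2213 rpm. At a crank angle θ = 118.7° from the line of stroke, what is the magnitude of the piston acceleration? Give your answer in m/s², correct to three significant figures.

1470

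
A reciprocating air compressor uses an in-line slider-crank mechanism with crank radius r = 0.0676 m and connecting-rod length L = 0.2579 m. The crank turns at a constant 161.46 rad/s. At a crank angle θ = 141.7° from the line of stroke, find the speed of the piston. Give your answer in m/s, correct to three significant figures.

ω = 161.5 rad/s
For an in-line slider-crank, x = r cosθ + √(L² − r² sin²θ), so v = −rω sinθ·[1 + r cosθ/√(L² − r² sin²θ)].
With r = 0.0676 m, L = 0.2579 m, θ = 141.7°: √(L² − r² sin²θ) = 0.25447 m.
v = −0.0676·161.5·0.61978·[1 + 0.0676·-0.78478/0.25447] = -5.3544 m/s.
|v| = 5.3544 m/s.

5.35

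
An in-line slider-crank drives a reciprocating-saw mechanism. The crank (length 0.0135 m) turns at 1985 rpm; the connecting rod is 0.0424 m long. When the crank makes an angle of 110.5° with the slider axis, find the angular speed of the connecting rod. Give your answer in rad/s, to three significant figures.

ω = 207.9 rad/s (converted from 1985 rpm).
The rod makes angle φ with the slider axis where L sinφ = r sinθ; differentiating, L cosφ·φ̇ = r ω cosθ.
L cosφ = √(L² − r² sin²θ) = 0.040471 m.
|ω_rod| = r ω |cosθ| / √(L² − r² sin²θ) = 0.0135·207.9·0.35021/0.040471 = 24.283 rad/s.

24.3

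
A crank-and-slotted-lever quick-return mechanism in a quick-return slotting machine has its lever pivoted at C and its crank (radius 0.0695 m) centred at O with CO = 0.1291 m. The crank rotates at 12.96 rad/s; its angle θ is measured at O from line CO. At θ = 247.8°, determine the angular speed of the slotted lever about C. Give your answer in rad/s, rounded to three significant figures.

ω = 12.96 rad/s
Crank pin A relative to C: A = (d + r cosθ, r sinθ); lever angle φ = atan2(r sinθ, d + r cosθ).
Differentiating tanφ: φ̇ = rω(d cosθ + r)/(d² + r² + 2dr cosθ).
d² + r² + 2dr cosθ = |CA|² = 0.0147167 m²;  d cosθ + r = +0.020721 m.
|ω_lever| = |0.0695·12.96·+0.020721| / 0.0147167 = 1.2682 rad/s.

1.27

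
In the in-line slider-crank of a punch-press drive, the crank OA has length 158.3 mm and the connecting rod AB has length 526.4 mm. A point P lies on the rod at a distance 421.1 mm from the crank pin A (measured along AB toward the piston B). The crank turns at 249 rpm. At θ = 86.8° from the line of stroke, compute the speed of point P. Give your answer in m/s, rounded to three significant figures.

ω = 26.08 rad/s.  Crank-pin speed |V_A| = rω = 4.1277 m/s, perpendicular to OA.
Rod angle: sinφ = −(r/L) sinθ ⇒ φ = -17.473°; ω_rod = −rω cosθ/√(L²−r²sin²θ) = -0.45889 rad/s.
V_P = V_A + ω_rod × AP, with AP = 0.4211 m along the rod.
Components: V_Px = −rω sinθ − a·ω_rod·sinφ = -4.1793 m/s;  V_Py = rω cosθ + a·ω_rod·cosφ = +0.046092 m/s.
|V_P| = √(V_Px² + V_Py²) = 4.1795 m/s.

4.18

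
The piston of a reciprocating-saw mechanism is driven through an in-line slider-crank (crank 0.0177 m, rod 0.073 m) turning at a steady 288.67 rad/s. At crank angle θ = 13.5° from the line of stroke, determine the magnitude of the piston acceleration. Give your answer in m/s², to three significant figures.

ω = 288.7 rad/s
x(θ) = r cosθ + √(L² − r² sin²θ); with ω constant, a = ω²·d²x/dθ².
d²x/dθ² = −r cosθ − r²(cos2θ)/√u − r⁴ sin²2θ/(4u^{3/2}),  u = L² − r² sin²θ = 0.00531193 m².
Substituting r = 0.0177 m, L = 0.073 m, θ = 13.5°: d²x/dθ² = -0.021054 m.
a = ω²·d²x/dθ² = (288.7)²·(-0.021054) = -1754.4 m/s²;  |a| = 1754.4 m/s².

1750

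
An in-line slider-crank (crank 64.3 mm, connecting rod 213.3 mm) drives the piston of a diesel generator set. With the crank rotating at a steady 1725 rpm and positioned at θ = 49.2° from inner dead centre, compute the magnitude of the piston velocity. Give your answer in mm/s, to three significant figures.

10600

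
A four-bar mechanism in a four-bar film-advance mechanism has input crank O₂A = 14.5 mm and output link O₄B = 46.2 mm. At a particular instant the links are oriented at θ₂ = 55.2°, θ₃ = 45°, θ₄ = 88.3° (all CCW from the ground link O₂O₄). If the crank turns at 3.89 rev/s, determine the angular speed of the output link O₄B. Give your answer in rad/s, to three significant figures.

ω₂ = 24.44 rad/s (from 3.89 rev/s).
Differentiating the loop-closure r₂e^{iθ₂}+r₃e^{iθ₃}=r₁+r₄e^{iθ₄} gives r₂ω₂e^{iθ₂}+r₃ω₃e^{iθ₃}=r₄ω₄e^{iθ₄}.
Eliminating the other unknown: ω₄ = r₂ω₂ sin(θ₂−θ₃) / [r₄ sin(θ₄−θ₃)].
Numerator sine = +0.17708; denominator sine = +0.68582.
Result = 0.0145·24.44·(+0.17708) / (0.0462·(+0.68582)) = +1.9807 rad/s; magnitude 1.9807 rad/s.

1.98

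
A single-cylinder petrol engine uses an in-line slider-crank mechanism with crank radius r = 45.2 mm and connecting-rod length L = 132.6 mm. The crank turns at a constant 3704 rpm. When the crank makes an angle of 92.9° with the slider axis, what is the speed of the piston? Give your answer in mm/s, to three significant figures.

17200

ω = 2π·3704/60 = 387.9 rad/s
For an in-line slider-crank, x = r cosθ + √(L² − r² sin²θ), so v = −rω sinθ·[1 + r cosθ/√(L² − r² sin²θ)].
With r = 0.0452 m, L = 0.1326 m, θ = 92.9°: √(L² − r² sin²θ) = 0.12468 m.
v = −0.0452·387.9·0.99872·[1 + 0.0452·-0.05059/0.12468] = -17.189 m/s.
|v| = 17.189 m/s = 17189 mm/s.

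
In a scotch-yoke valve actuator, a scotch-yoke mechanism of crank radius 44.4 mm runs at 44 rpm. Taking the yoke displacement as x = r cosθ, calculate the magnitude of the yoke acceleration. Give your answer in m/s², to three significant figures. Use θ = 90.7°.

ω = 4.608 rad/s (from 44 rpm).
x = r cosθ ⇒ ẍ = −rω² cosθ (ω constant).
|a| = rω²|cosθ| = 0.0444·(4.608)²·|cos 90.7°| = 0.011516 m/s².

0.0115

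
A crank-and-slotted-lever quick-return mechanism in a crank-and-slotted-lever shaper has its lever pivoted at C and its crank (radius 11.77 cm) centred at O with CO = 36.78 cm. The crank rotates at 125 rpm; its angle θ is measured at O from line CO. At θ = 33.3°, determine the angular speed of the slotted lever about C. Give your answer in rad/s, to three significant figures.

2.96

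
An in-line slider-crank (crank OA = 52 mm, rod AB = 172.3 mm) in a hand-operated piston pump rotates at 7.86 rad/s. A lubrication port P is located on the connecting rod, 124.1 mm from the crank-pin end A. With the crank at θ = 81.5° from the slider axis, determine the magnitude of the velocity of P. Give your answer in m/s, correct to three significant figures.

ω = 7.86 rad/s.  Crank-pin speed |V_A| = rω = 0.40872 m/s, perpendicular to OA.
Rod angle: sinφ = −(r/L) sinθ ⇒ φ = -17.367°; ω_rod = −rω cosθ/√(L²−r²sin²θ) = -0.36737 rad/s.
V_P = V_A + ω_rod × AP, with AP = 0.1241 m along the rod.
Components: V_Px = −rω sinθ − a·ω_rod·sinφ = -0.41784 m/s;  V_Py = rω cosθ + a·ω_rod·cosφ = +0.0169 m/s.
|V_P| = √(V_Px² + V_Py²) = 0.41818 m/s.

0.418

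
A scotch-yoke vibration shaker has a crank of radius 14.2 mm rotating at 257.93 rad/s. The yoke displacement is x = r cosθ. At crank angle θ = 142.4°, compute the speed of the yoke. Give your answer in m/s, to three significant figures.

ω = 257.9 rad/s
x = r cosθ ⇒ ẋ = −rω sinθ.
|v| = rω|sinθ| = 0.0142·257.9·|sin 142.4°| = 2.2347 m/s.

2.23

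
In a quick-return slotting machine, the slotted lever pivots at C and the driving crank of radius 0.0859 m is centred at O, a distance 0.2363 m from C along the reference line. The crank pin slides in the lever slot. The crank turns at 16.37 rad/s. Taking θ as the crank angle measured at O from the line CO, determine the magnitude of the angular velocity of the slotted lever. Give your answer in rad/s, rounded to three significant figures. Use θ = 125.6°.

1.83

ω = 16.37 rad/s
Crank pin A relative to C: A = (d + r cosθ, r sinθ); lever angle φ = atan2(r sinθ, d + r cosθ).
Differentiating tanφ: φ̇ = rω(d cosθ + r)/(d² + r² + 2dr cosθ).
d² + r² + 2dr cosθ = |CA|² = 0.0395844 m²;  d cosθ + r = -0.051656 m.
|ω_lever| = |0.0859·16.37·-0.051656| / 0.0395844 = 1.835 rad/s.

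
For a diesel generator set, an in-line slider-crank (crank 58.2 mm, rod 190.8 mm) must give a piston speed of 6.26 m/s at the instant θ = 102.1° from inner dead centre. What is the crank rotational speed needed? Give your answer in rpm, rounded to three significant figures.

For an in-line slider-crank, |v_piston| = rω|sinθ|·[1 + r cosθ/√(L² − r² sin²θ)].
With r = 0.0582 m, L = 0.1908 m, θ = 102.1°: the bracketed kinematic factor |dx/dθ| = 0.053095 m.
ω = v/|dx/dθ| = 6.26/0.053095 = 117.9 rad/s.
N = 60ω/(2π) = 1125.9 rpm.

1130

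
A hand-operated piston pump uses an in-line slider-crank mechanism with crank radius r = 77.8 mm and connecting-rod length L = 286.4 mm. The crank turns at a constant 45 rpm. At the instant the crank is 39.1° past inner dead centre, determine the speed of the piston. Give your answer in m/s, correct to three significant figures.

ω = 2π·45/60 = 4.712 rad/s
For an in-line slider-crank, x = r cosθ + √(L² − r² sin²θ), so v = −rω sinθ·[1 + r cosθ/√(L² − r² sin²θ)].
With r = 0.0778 m, L = 0.2864 m, θ = 39.1°: √(L² − r² sin²θ) = 0.28217 m.
v = −0.0778·4.712·0.63068·[1 + 0.0778·0.77605/0.28217] = -0.2807 m/s.
|v| = 0.2807 m/s.

0.281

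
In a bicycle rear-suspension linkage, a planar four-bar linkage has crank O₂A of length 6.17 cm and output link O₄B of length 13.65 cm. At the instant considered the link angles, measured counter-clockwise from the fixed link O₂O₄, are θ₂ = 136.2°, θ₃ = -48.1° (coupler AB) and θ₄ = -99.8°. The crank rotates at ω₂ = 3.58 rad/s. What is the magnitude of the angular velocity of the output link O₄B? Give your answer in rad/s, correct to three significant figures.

ω₂ = 3.58 rad/s
Differentiating the loop-closure r₂e^{iθ₂}+r₃e^{iθ₃}=r₁+r₄e^{iθ₄} gives r₂ω₂e^{iθ₂}+r₃ω₃e^{iθ₃}=r₄ω₄e^{iθ₄}.
Eliminating the other unknown: ω₄ = r₂ω₂ sin(θ₂−θ₃) / [r₄ sin(θ₄−θ₃)].
Numerator sine = -0.07498; denominator sine = -0.78478.
Result = 0.0617·3.58·(-0.07498) / (0.1365·(-0.78478)) = +0.15461 rad/s; magnitude 0.15461 rad/s.

0.155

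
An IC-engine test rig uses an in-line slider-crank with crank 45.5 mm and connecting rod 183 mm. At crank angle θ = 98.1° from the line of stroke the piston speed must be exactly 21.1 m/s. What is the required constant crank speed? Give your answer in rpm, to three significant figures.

4640

For an in-line slider-crank, |v_piston| = rω|sinθ|·[1 + r cosθ/√(L² − r² sin²θ)].
With r = 0.0455 m, L = 0.183 m, θ = 98.1°: the bracketed kinematic factor |dx/dθ| = 0.043418 m.
ω = v/|dx/dθ| = 21.1/0.043418 = 485.97 rad/s.
N = 60ω/(2π) = 4640.7 rpm.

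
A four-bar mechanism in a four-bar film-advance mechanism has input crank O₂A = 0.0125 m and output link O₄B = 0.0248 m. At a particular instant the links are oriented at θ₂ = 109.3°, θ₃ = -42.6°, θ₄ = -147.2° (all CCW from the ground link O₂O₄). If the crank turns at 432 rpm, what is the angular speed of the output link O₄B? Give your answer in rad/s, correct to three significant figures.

ω₂ = 45.24 rad/s (from 432 rpm).
Differentiating the loop-closure r₂e^{iθ₂}+r₃e^{iθ₃}=r₁+r₄e^{iθ₄} gives r₂ω₂e^{iθ₂}+r₃ω₃e^{iθ₃}=r₄ω₄e^{iθ₄}.
Eliminating the other unknown: ω₄ = r₂ω₂ sin(θ₂−θ₃) / [r₄ sin(θ₄−θ₃)].
Numerator sine = +0.47101; denominator sine = -0.96771.
Result = 0.0125·45.24·(+0.47101) / (0.0248·(-0.96771)) = -11.098 rad/s; magnitude 11.098 rad/s.

11.1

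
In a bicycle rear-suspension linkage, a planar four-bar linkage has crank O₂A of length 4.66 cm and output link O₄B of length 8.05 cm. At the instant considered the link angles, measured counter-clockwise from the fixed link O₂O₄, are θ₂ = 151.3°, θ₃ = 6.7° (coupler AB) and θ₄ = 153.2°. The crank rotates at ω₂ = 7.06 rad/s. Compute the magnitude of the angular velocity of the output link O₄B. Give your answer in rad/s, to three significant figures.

4.29

ω₂ = 7.06 rad/s
Differentiating the loop-closure r₂e^{iθ₂}+r₃e^{iθ₃}=r₁+r₄e^{iθ₄} gives r₂ω₂e^{iθ₂}+r₃ω₃e^{iθ₃}=r₄ω₄e^{iθ₄}.
Eliminating the other unknown: ω₄ = r₂ω₂ sin(θ₂−θ₃) / [r₄ sin(θ₄−θ₃)].
Numerator sine = +0.57928; denominator sine = +0.55194.
Result = 0.0466·7.06·(+0.57928) / (0.0805·(+0.55194)) = +4.2894 rad/s; magnitude 4.2894 rad/s.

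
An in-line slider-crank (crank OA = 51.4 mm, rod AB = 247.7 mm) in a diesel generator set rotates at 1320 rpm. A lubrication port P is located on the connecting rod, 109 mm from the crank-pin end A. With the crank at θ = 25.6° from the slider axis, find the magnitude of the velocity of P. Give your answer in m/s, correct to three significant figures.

ω = 138.2 rad/s.  Crank-pin speed |V_A| = rω = 7.105 m/s, perpendicular to OA.
Rod angle: sinφ = −(r/L) sinθ ⇒ φ = -5.144°; ω_rod = −rω cosθ/√(L²−r²sin²θ) = -25.973 rad/s.
V_P = V_A + ω_rod × AP, with AP = 0.109 m along the rod.
Components: V_Px = −rω sinθ − a·ω_rod·sinφ = -3.3238 m/s;  V_Py = rω cosθ + a·ω_rod·cosφ = +3.5879 m/s.
|V_P| = √(V_Px² + V_Py²) = 4.8909 m/s.

4.89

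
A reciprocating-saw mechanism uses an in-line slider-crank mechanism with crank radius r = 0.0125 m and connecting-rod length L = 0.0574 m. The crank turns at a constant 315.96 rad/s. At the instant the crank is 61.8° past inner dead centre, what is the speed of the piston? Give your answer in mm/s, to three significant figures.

ω = 316 rad/s
For an in-line slider-crank, x = r cosθ + √(L² − r² sin²θ), so v = −rω sinθ·[1 + r cosθ/√(L² − r² sin²θ)].
With r = 0.0125 m, L = 0.0574 m, θ = 61.8°: √(L² − r² sin²θ) = 0.056333 m.
v = −0.0125·316·0.88130·[1 + 0.0125·0.47255/0.056333] = -3.8457 m/s.
|v| = 3.8457 m/s = 3845.7 mm/s.

3850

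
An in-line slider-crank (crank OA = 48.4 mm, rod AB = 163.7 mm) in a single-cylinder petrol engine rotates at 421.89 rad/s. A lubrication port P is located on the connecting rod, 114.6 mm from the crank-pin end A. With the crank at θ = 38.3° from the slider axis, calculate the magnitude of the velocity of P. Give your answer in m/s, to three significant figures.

ω = 421.9 rad/s.  Crank-pin speed |V_A| = rω = 20.419 m/s, perpendicular to OA.
Rod angle: sinφ = −(r/L) sinθ ⇒ φ = -10.559°; ω_rod = −rω cosθ/√(L²−r²sin²θ) = -99.577 rad/s.
V_P = V_A + ω_rod × AP, with AP = 0.1146 m along the rod.
Components: V_Px = −rω sinθ − a·ω_rod·sinφ = -14.747 m/s;  V_Py = rω cosθ + a·ω_rod·cosφ = +4.8064 m/s.
|V_P| = √(V_Px² + V_Py²) = 15.51 m/s.

15.5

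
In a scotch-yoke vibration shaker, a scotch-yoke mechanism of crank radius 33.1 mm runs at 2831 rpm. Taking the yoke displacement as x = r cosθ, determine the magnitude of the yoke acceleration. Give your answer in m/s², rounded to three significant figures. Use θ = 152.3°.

ω = 296.5 rad/s (from 2831 rpm).
x = r cosθ ⇒ ẍ = −rω² cosθ (ω constant).
|a| = rω²|cosθ| = 0.0331·(296.5)²·|cos 152.3°| = 2575.7 m/s².

2580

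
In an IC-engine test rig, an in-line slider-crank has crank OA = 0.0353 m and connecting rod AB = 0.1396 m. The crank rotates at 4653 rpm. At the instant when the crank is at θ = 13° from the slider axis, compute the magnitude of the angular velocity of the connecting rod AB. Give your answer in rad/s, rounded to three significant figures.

ω = 487.3 rad/s (converted from 4653 rpm).
The rod makes angle φ with the slider axis where L sinφ = r sinθ; differentiating, L cosφ·φ̇ = r ω cosθ.
L cosφ = √(L² − r² sin²θ) = 0.13937 m.
|ω_rod| = r ω |cosθ| / √(L² − r² sin²θ) = 0.0353·487.3·0.97437/0.13937 = 120.25 rad/s.

120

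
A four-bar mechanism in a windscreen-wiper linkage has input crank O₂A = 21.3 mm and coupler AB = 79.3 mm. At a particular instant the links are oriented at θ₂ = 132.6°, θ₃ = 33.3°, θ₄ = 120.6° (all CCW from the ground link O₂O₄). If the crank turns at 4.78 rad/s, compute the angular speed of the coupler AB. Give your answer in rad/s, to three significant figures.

0.267

ω₂ = 4.78 rad/s
Differentiating the loop-closure r₂e^{iθ₂}+r₃e^{iθ₃}=r₁+r₄e^{iθ₄} gives r₂ω₂e^{iθ₂}+r₃ω₃e^{iθ₃}=r₄ω₄e^{iθ₄}.
Eliminating the other unknown: ω₃ = r₂ω₂ sin(θ₄−θ₂) / [r₃ sin(θ₃−θ₄)].
Numerator sine = -0.20791; denominator sine = -0.99889.
Result = 0.0213·4.78·(-0.20791) / (0.0793·(-0.99889)) = +0.26724 rad/s; magnitude 0.26724 rad/s.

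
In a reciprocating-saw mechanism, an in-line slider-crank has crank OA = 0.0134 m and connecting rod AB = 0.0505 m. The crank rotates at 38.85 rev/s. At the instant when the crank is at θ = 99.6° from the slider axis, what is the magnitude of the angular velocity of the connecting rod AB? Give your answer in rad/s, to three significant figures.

11.2

ω = 244.1 rad/s (converted from 38.85 rev/s).
The rod makes angle φ with the slider axis where L sinφ = r sinθ; differentiating, L cosφ·φ̇ = r ω cosθ.
L cosφ = √(L² − r² sin²θ) = 0.048741 m.
|ω_rod| = r ω |cosθ| / √(L² − r² sin²θ) = 0.0134·244.1·0.16677/0.048741 = 11.192 rad/s.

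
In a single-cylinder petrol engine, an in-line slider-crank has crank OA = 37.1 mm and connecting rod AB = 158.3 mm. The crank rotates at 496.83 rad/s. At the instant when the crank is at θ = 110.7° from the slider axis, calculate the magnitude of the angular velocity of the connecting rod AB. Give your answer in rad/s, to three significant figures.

42.2

ω = 496.8 rad/s
The rod makes angle φ with the slider axis where L sinφ = r sinθ; differentiating, L cosφ·φ̇ = r ω cosθ.
L cosφ = √(L² − r² sin²θ) = 0.15445 m.
|ω_rod| = r ω |cosθ| / √(L² − r² sin²θ) = 0.0371·496.8·0.35347/0.15445 = 42.185 rad/s.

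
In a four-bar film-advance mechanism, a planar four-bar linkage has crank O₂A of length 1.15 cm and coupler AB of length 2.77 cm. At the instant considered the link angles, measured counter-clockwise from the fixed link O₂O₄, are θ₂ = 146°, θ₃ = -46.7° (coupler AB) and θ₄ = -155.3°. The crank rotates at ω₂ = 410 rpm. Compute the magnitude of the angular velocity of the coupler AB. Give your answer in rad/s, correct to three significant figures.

16.1

ω₂ = 42.94 rad/s (from 410 rpm).
Differentiating the loop-closure r₂e^{iθ₂}+r₃e^{iθ₃}=r₁+r₄e^{iθ₄} gives r₂ω₂e^{iθ₂}+r₃ω₃e^{iθ₃}=r₄ω₄e^{iθ₄}.
Eliminating the other unknown: ω₃ = r₂ω₂ sin(θ₄−θ₂) / [r₃ sin(θ₃−θ₄)].
Numerator sine = +0.85446; denominator sine = +0.94777.
Result = 0.0115·42.94·(+0.85446) / (0.0277·(+0.94777)) = +16.07 rad/s; magnitude 16.07 rad/s.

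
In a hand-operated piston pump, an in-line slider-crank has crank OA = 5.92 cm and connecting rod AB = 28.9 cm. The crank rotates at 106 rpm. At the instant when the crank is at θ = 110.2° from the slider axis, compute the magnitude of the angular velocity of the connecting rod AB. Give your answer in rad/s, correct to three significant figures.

0.800

ω = 11.1 rad/s (converted from 106 rpm).
The rod makes angle φ with the slider axis where L sinφ = r sinθ; differentiating, L cosφ·φ̇ = r ω cosθ.
L cosφ = √(L² − r² sin²θ) = 0.28361 m.
|ω_rod| = r ω |cosθ| / √(L² − r² sin²θ) = 0.0592·11.1·0.34530/0.28361 = 0.80007 rad/s.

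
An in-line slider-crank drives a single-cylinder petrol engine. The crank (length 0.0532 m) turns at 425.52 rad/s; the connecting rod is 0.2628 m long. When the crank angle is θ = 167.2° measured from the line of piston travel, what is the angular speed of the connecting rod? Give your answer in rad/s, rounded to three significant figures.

84.1

ω = 425.5 rad/s
The rod makes angle φ with the slider axis where L sinφ = r sinθ; differentiating, L cosφ·φ̇ = r ω cosθ.
L cosφ = √(L² − r² sin²θ) = 0.26254 m.
|ω_rod| = r ω |cosθ| / √(L² − r² sin²θ) = 0.0532·425.5·0.97515/0.26254 = 84.084 rad/s.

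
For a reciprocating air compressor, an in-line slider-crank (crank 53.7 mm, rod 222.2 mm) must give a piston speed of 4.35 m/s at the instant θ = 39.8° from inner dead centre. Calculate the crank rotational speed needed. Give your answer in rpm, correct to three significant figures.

1020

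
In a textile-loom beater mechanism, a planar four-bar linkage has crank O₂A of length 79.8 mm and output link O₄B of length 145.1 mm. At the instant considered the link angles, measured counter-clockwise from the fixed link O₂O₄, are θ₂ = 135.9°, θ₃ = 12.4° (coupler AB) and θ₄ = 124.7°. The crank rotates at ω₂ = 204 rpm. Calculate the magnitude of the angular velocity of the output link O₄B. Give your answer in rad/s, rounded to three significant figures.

10.6

ω₂ = 21.36 rad/s (from 204 rpm).
Differentiating the loop-closure r₂e^{iθ₂}+r₃e^{iθ₃}=r₁+r₄e^{iθ₄} gives r₂ω₂e^{iθ₂}+r₃ω₃e^{iθ₃}=r₄ω₄e^{iθ₄}.
Eliminating the other unknown: ω₄ = r₂ω₂ sin(θ₂−θ₃) / [r₄ sin(θ₄−θ₃)].
Numerator sine = +0.83389; denominator sine = +0.92521.
Result = 0.0798·21.36·(+0.83389) / (0.1451·(+0.92521)) = +10.589 rad/s; magnitude 10.589 rad/s.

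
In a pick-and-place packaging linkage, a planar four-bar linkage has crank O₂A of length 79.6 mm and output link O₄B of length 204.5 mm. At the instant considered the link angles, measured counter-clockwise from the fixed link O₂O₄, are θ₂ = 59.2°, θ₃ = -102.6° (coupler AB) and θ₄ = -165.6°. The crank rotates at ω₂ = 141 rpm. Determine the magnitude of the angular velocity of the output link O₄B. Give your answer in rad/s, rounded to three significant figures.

2.01

ω₂ = 14.77 rad/s (from 141 rpm).
Differentiating the loop-closure r₂e^{iθ₂}+r₃e^{iθ₃}=r₁+r₄e^{iθ₄} gives r₂ω₂e^{iθ₂}+r₃ω₃e^{iθ₃}=r₄ω₄e^{iθ₄}.
Eliminating the other unknown: ω₄ = r₂ω₂ sin(θ₂−θ₃) / [r₄ sin(θ₄−θ₃)].
Numerator sine = +0.31233; denominator sine = -0.89101.
Result = 0.0796·14.77·(+0.31233) / (0.2045·(-0.89101)) = -2.0147 rad/s; magnitude 2.0147 rad/s.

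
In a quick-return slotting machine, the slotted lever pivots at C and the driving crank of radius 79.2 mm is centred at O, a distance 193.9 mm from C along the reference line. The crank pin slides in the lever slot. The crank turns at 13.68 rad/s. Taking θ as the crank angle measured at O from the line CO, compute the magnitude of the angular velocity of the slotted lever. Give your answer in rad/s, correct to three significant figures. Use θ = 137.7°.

3.29

ω = 13.68 rad/s
Crank pin A relative to C: A = (d + r cosθ, r sinθ); lever angle φ = atan2(r sinθ, d + r cosθ).
Differentiating tanφ: φ̇ = rω(d cosθ + r)/(d² + r² + 2dr cosθ).
d² + r² + 2dr cosθ = |CA|² = 0.021153 m²;  d cosθ + r = -0.064214 m.
|ω_lever| = |0.0792·13.68·-0.064214| / 0.021153 = 3.2891 rad/s.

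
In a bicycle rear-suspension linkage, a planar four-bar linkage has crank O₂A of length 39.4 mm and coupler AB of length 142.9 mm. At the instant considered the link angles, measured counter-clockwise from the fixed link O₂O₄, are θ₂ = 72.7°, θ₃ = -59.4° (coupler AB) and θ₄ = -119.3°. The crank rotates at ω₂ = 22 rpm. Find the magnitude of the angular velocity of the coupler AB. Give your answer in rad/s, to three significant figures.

ω₂ = 2.304 rad/s (from 22 rpm).
Differentiating the loop-closure r₂e^{iθ₂}+r₃e^{iθ₃}=r₁+r₄e^{iθ₄} gives r₂ω₂e^{iθ₂}+r₃ω₃e^{iθ₃}=r₄ω₄e^{iθ₄}.
Eliminating the other unknown: ω₃ = r₂ω₂ sin(θ₄−θ₂) / [r₃ sin(θ₃−θ₄)].
Numerator sine = +0.20791; denominator sine = +0.86515.
Result = 0.0394·2.304·(+0.20791) / (0.1429·(+0.86515)) = +0.15265 rad/s; magnitude 0.15265 rad/s.

0.153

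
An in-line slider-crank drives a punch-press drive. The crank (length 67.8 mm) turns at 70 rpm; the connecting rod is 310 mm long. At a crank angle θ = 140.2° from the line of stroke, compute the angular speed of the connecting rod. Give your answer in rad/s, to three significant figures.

ω = 7.33 rad/s (converted from 70 rpm).
The rod makes angle φ with the slider axis where L sinφ = r sinθ; differentiating, L cosφ·φ̇ = r ω cosθ.
L cosφ = √(L² − r² sin²θ) = 0.30695 m.
|ω_rod| = r ω |cosθ| / √(L² − r² sin²θ) = 0.0678·7.33·0.76828/0.30695 = 1.244 rad/s.

1.24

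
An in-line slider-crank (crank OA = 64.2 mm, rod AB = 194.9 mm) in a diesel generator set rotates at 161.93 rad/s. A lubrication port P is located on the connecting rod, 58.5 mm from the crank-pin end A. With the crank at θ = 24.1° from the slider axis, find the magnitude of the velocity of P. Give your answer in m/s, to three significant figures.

ω = 161.9 rad/s.  Crank-pin speed |V_A| = rω = 10.396 m/s, perpendicular to OA.
Rod angle: sinφ = −(r/L) sinθ ⇒ φ = -7.730°; ω_rod = −rω cosθ/√(L²−r²sin²θ) = -49.137 rad/s.
V_P = V_A + ω_rod × AP, with AP = 0.0585 m along the rod.
Components: V_Px = −rω sinθ − a·ω_rod·sinφ = -4.6316 m/s;  V_Py = rω cosθ + a·ω_rod·cosφ = +6.6414 m/s.
|V_P| = √(V_Px² + V_Py²) = 8.0969 m/s.

8.10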